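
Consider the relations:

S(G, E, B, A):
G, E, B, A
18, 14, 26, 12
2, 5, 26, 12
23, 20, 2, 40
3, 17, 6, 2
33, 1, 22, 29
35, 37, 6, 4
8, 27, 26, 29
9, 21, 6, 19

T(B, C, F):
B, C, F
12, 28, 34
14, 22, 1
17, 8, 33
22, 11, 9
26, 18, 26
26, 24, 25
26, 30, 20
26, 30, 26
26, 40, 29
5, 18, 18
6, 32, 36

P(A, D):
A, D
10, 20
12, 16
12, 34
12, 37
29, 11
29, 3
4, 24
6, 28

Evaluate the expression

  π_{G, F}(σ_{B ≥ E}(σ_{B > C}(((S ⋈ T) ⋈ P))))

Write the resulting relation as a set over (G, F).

{(18, 25), (18, 26), (2, 25), (2, 26), (33, 9)}

S ⋈ T (natural join on B): {(18, 14, 26, 12, 18, 26), (18, 14, 26, 12, 24, 25), (18, 14, 26, 12, 30, 20), (18, 14, 26, 12, 30, 26), (18, 14, 26, 12, 40, 29), (2, 5, 26, 12, 18, 26), (2, 5, 26, 12, 24, 25), (2, 5, 26, 12, 30, 20), (2, 5, 26, 12, 30, 26), (2, 5, 26, 12, 40, 29), (3, 17, 6, 2, 32, 36), (33, 1, 22, 29, 11, 9), (35, 37, 6, 4, 32, 36), (8, 27, 26, 29, 18, 26), (8, 27, 26, 29, 24, 25), (8, 27, 26, 29, 30, 20), (8, 27, 26, 29, 30, 26), (8, 27, 26, 29, 40, 29), (9, 21, 6, 19, 32, 36)}
(S ⋈ T) ⋈ P (natural join on A): {(18, 14, 26, 12, 18, 26, 16), (18, 14, 26, 12, 18, 26, 34), (18, 14, 26, 12, 18, 26, 37), (18, 14, 26, 12, 24, 25, 16), (18, 14, 26, 12, 24, 25, 34), (18, 14, 26, 12, 24, 25, 37), (18, 14, 26, 12, 30, 20, 16), (18, 14, 26, 12, 30, 20, 34), (18, 14, 26, 12, 30, 20, 37), (18, 14, 26, 12, 30, 26, 16), (18, 14, 26, 12, 30, 26, 34), (18, 14, 26, 12, 30, 26, 37), (18, 14, 26, 12, 40, 29, 16), (18, 14, 26, 12, 40, 29, 34), (18, 14, 26, 12, 40, 29, 37), (2, 5, 26, 12, 18, 26, 16), (2, 5, 26, 12, 18, 26, 34), (2, 5, 26, 12, 18, 26, 37), (2, 5, 26, 12, 24, 25, 16), (2, 5, 26, 12, 24, 25, 34), (2, 5, 26, 12, 24, 25, 37), (2, 5, 26, 12, 30, 20, 16), (2, 5, 26, 12, 30, 20, 34), (2, 5, 26, 12, 30, 20, 37), (2, 5, 26, 12, 30, 26, 16), (2, 5, 26, 12, 30, 26, 34), (2, 5, 26, 12, 30, 26, 37), (2, 5, 26, 12, 40, 29, 16), (2, 5, 26, 12, 40, 29, 34), (2, 5, 26, 12, 40, 29, 37), (33, 1, 22, 29, 11, 9, 11), (33, 1, 22, 29, 11, 9, 3), (35, 37, 6, 4, 32, 36, 24), (8, 27, 26, 29, 18, 26, 11), (8, 27, 26, 29, 18, 26, 3), (8, 27, 26, 29, 24, 25, 11), (8, 27, 26, 29, 24, 25, 3), (8, 27, 26, 29, 30, 20, 11), (8, 27, 26, 29, 30, 20, 3), (8, 27, 26, 29, 30, 26, 11), (8, 27, 26, 29, 30, 26, 3), (8, 27, 26, 29, 40, 29, 11), (8, 27, 26, 29, 40, 29, 3)}
Apply σ_{B > C}; surviving tuples: {(18, 14, 26, 12, 18, 26, 16), (18, 14, 26, 12, 18, 26, 34), (18, 14, 26, 12, 18, 26, 37), (18, 14, 26, 12, 24, 25, 16), (18, 14, 26, 12, 24, 25, 34), (18, 14, 26, 12, 24, 25, 37), (2, 5, 26, 12, 18, 26, 16), (2, 5, 26, 12, 18, 26, 34), (2, 5, 26, 12, 18, 26, 37), (2, 5, 26, 12, 24, 25, 16), (2, 5, 26, 12, 24, 25, 34), (2, 5, 26, 12, 24, 25, 37), (33, 1, 22, 29, 11, 9, 11), (33, 1, 22, 29, 11, 9, 3), (8, 27, 26, 29, 18, 26, 11), (8, 27, 26, 29, 18, 26, 3), (8, 27, 26, 29, 24, 25, 11), (8, 27, 26, 29, 24, 25, 3)}
Apply σ_{B ≥ E}; surviving tuples: {(18, 14, 26, 12, 18, 26, 16), (18, 14, 26, 12, 18, 26, 34), (18, 14, 26, 12, 18, 26, 37), (18, 14, 26, 12, 24, 25, 16), (18, 14, 26, 12, 24, 25, 34), (18, 14, 26, 12, 24, 25, 37), (2, 5, 26, 12, 18, 26, 16), (2, 5, 26, 12, 18, 26, 34), (2, 5, 26, 12, 18, 26, 37), (2, 5, 26, 12, 24, 25, 16), (2, 5, 26, 12, 24, 25, 34), (2, 5, 26, 12, 24, 25, 37), (33, 1, 22, 29, 11, 9, 11), (33, 1, 22, 29, 11, 9, 3)}
π[G, F]: project onto (G, F) (9 duplicate(s) eliminated) → {(18, 25), (18, 26), (2, 25), (2, 26), (33, 9)}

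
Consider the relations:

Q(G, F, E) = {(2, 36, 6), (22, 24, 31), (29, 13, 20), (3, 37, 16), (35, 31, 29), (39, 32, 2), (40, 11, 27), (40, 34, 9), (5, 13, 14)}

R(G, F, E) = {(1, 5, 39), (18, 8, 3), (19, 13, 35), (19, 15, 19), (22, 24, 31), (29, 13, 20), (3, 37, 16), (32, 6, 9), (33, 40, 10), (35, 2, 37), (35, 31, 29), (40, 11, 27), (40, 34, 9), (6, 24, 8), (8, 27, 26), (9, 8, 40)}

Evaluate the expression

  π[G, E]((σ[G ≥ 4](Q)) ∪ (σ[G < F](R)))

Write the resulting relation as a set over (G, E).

Apply σ_{G ≥ 4}; surviving tuples: {(22, 24, 31), (29, 13, 20), (35, 31, 29), (39, 32, 2), (40, 11, 27), (40, 34, 9), (5, 13, 14)}
Apply σ_{G < F}; surviving tuples: {(1, 5, 39), (22, 24, 31), (3, 37, 16), (33, 40, 10), (6, 24, 8), (8, 27, 26)}
Set union of the two operands is {(1, 5, 39), (22, 24, 31), (29, 13, 20), (3, 37, 16), (33, 40, 10), (35, 31, 29), (39, 32, 2), (40, 11, 27), (40, 34, 9), (5, 13, 14), (6, 24, 8), (8, 27, 26)}.
π[G, E]: project onto (G, E) → {(1, 39), (22, 31), (29, 20), (3, 16), (33, 10), (35, 29), (39, 2), (40, 27), (40, 9), (5, 14), (6, 8), (8, 26)}

{(1, 39), (22, 31), (29, 20), (3, 16), (33, 10), (35, 29), (39, 2), (40, 27), (40, 9), (5, 14), (6, 8), (8, 26)}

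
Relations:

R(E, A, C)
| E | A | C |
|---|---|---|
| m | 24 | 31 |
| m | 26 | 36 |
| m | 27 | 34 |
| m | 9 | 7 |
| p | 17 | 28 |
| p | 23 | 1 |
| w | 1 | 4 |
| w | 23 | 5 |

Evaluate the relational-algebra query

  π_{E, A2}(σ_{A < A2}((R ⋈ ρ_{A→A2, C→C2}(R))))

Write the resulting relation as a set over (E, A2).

{(m, 24), (m, 26), (m, 27), (p, 23), (w, 23)}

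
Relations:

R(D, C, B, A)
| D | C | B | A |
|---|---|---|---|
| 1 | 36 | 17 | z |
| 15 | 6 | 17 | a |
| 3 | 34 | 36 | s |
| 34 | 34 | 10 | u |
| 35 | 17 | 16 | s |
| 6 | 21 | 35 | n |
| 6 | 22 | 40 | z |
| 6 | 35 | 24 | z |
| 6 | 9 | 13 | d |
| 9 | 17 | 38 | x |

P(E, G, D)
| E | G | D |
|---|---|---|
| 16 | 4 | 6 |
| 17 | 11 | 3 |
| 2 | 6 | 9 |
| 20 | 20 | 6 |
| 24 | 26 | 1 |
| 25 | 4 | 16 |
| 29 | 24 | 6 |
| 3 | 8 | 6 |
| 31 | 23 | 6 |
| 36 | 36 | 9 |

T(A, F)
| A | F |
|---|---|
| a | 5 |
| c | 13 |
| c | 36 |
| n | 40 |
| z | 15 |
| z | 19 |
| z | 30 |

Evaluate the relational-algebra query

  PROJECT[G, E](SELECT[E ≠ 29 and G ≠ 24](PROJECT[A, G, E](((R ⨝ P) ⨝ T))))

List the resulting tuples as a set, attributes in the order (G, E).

{(20, 20), (23, 31), (26, 24), (4, 16), (8, 3)}

Joining R and P on D yields {(1, 36, 17, z, 24, 26), (3, 34, 36, s, 17, 11), (6, 21, 35, n, 16, 4), (6, 21, 35, n, 20, 20), (6, 21, 35, n, 29, 24), (6, 21, 35, n, 3, 8), (6, 21, 35, n, 31, 23), (6, 22, 40, z, 16, 4), (6, 22, 40, z, 20, 20), (6, 22, 40, z, 29, 24), (6, 22, 40, z, 3, 8), (6, 22, 40, z, 31, 23), (6, 35, 24, z, 16, 4), (6, 35, 24, z, 20, 20), (6, 35, 24, z, 29, 24), (6, 35, 24, z, 3, 8), (6, 35, 24, z, 31, 23), (6, 9, 13, d, 16, 4), (6, 9, 13, d, 20, 20), (6, 9, 13, d, 29, 24), (6, 9, 13, d, 3, 8), (6, 9, 13, d, 31, 23), (9, 17, 38, x, 2, 6), (9, 17, 38, x, 36, 36)}.
Joining (R ⨝ P) and T on A yields {(1, 36, 17, z, 24, 26, 15), (1, 36, 17, z, 24, 26, 19), (1, 36, 17, z, 24, 26, 30), (6, 21, 35, n, 16, 4, 40), (6, 21, 35, n, 20, 20, 40), (6, 21, 35, n, 29, 24, 40), (6, 21, 35, n, 3, 8, 40), (6, 21, 35, n, 31, 23, 40), (6, 22, 40, z, 16, 4, 15), (6, 22, 40, z, 16, 4, 19), (6, 22, 40, z, 16, 4, 30), (6, 22, 40, z, 20, 20, 15), (6, 22, 40, z, 20, 20, 19), (6, 22, 40, z, 20, 20, 30), (6, 22, 40, z, 29, 24, 15), (6, 22, 40, z, 29, 24, 19), (6, 22, 40, z, 29, 24, 30), (6, 22, 40, z, 3, 8, 15), (6, 22, 40, z, 3, 8, 19), (6, 22, 40, z, 3, 8, 30), (6, 22, 40, z, 31, 23, 15), (6, 22, 40, z, 31, 23, 19), (6, 22, 40, z, 31, 23, 30), (6, 35, 24, z, 16, 4, 15), (6, 35, 24, z, 16, 4, 19), (6, 35, 24, z, 16, 4, 30), (6, 35, 24, z, 20, 20, 15), (6, 35, 24, z, 20, 20, 19), (6, 35, 24, z, 20, 20, 30), (6, 35, 24, z, 29, 24, 15), (6, 35, 24, z, 29, 24, 19), (6, 35, 24, z, 29, 24, 30), (6, 35, 24, z, 3, 8, 15), (6, 35, 24, z, 3, 8, 19), (6, 35, 24, z, 3, 8, 30), (6, 35, 24, z, 31, 23, 15), (6, 35, 24, z, 31, 23, 19), (6, 35, 24, z, 31, 23, 30)}.
Projecting to A, G, E (27 duplicate(s) eliminated): {(n, 20, 20), (n, 23, 31), (n, 24, 29), (n, 4, 16), (n, 8, 3), (z, 20, 20), (z, 23, 31), (z, 24, 29), (z, 26, 24), (z, 4, 16), (z, 8, 3)}
Filtering on E ≠ 29 and G ≠ 24 leaves {(n, 20, 20), (n, 23, 31), (n, 4, 16), (n, 8, 3), (z, 20, 20), (z, 23, 31), (z, 26, 24), (z, 4, 16), (z, 8, 3)}.
Projecting to G, E (4 duplicate(s) eliminated): {(20, 20), (23, 31), (26, 24), (4, 16), (8, 3)}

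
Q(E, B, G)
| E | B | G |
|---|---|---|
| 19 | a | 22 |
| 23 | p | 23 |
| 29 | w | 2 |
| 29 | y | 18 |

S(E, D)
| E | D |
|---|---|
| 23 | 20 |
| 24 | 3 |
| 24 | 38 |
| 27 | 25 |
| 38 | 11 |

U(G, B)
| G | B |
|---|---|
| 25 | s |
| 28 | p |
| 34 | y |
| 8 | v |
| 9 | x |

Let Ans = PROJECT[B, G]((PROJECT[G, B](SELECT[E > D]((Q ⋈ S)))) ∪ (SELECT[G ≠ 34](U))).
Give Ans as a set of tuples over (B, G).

Q ⋈ S (natural join on E): {(23, p, 23, 20)}
σ[E > D]: keep tuples satisfying E > D → {(23, p, 23, 20)}
Keep only column(s) G, B: {(23, p)}
σ[G ≠ 34]: keep tuples satisfying G ≠ 34 → {(25, s), (28, p), (8, v), (9, x)}
Union: {(23, p)} with {(25, s), (28, p), (8, v), (9, x)} → {(23, p), (25, s), (28, p), (8, v), (9, x)}
Keep only column(s) B, G: {(p, 23), (p, 28), (s, 25), (v, 8), (x, 9)}

{(p, 23), (p, 28), (s, 25), (v, 8), (x, 9)}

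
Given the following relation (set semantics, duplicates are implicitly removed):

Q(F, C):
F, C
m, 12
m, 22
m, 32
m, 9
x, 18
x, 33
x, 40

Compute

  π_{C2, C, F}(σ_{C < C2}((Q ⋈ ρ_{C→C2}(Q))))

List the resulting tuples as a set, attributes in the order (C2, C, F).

{(12, 9, m), (22, 12, m), (22, 9, m), (32, 12, m), (32, 22, m), (32, 9, m), (33, 18, x), (40, 18, x), (40, 33, x)}

ρ[C→C2]: schema becomes (F, C2); tuples unchanged.
Natural join on F: {(m, 12, 12), (m, 12, 22), (m, 12, 32), (m, 12, 9), (m, 22, 12), (m, 22, 22), (m, 22, 32), (m, 22, 9), (m, 32, 12), (m, 32, 22), (m, 32, 32), (m, 32, 9), (m, 9, 12), (m, 9, 22), (m, 9, 32), (m, 9, 9), (x, 18, 18), (x, 18, 33), (x, 18, 40), (x, 33, 18), (x, 33, 33), (x, 33, 40), (x, 40, 18), (x, 40, 33), (x, 40, 40)}
Filtering on C < C2 leaves {(m, 12, 22), (m, 12, 32), (m, 22, 32), (m, 9, 12), (m, 9, 22), (m, 9, 32), (x, 18, 33), (x, 18, 40), (x, 33, 40)}.
π_{C2, C, F} gives {(12, 9, m), (22, 12, m), (22, 9, m), (32, 12, m), (32, 22, m), (32, 9, m), (33, 18, x), (40, 18, x), (40, 33, x)}.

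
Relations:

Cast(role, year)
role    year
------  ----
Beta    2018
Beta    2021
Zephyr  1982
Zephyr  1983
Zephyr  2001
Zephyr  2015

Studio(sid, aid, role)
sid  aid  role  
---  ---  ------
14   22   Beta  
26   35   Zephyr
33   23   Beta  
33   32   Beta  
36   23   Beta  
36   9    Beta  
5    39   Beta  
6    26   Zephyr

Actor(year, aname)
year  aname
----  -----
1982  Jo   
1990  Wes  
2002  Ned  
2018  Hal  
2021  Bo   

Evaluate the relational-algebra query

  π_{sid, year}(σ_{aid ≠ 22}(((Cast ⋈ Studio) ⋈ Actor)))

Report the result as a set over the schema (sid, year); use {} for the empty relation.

Cast ⋈ Studio (natural join on role): {(Beta, 2018, 14, 22), (Beta, 2018, 33, 23), (Beta, 2018, 33, 32), (Beta, 2018, 36, 23), (Beta, 2018, 36, 9), (Beta, 2018, 5, 39), (Beta, 2021, 14, 22), (Beta, 2021, 33, 23), (Beta, 2021, 33, 32), (Beta, 2021, 36, 23), (Beta, 2021, 36, 9), (Beta, 2021, 5, 39), (Zephyr, 1982, 26, 35), (Zephyr, 1982, 6, 26), (Zephyr, 1983, 26, 35), (Zephyr, 1983, 6, 26), (Zephyr, 2001, 26, 35), (Zephyr, 2001, 6, 26), (Zephyr, 2015, 26, 35), (Zephyr, 2015, 6, 26)}
(Cast ⋈ Studio) ⋈ Actor (natural join on year): {(Beta, 2018, 14, 22, Hal), (Beta, 2018, 33, 23, Hal), (Beta, 2018, 33, 32, Hal), (Beta, 2018, 36, 23, Hal), (Beta, 2018, 36, 9, Hal), (Beta, 2018, 5, 39, Hal), (Beta, 2021, 14, 22, Bo), (Beta, 2021, 33, 23, Bo), (Beta, 2021, 33, 32, Bo), (Beta, 2021, 36, 23, Bo), (Beta, 2021, 36, 9, Bo), (Beta, 2021, 5, 39, Bo), (Zephyr, 1982, 26, 35, Jo), (Zephyr, 1982, 6, 26, Jo)}
σ[aid ≠ 22]: keep tuples satisfying aid ≠ 22 → {(Beta, 2018, 33, 23, Hal), (Beta, 2018, 33, 32, Hal), (Beta, 2018, 36, 23, Hal), (Beta, 2018, 36, 9, Hal), (Beta, 2018, 5, 39, Hal), (Beta, 2021, 33, 23, Bo), (Beta, 2021, 33, 32, Bo), (Beta, 2021, 36, 23, Bo), (Beta, 2021, 36, 9, Bo), (Beta, 2021, 5, 39, Bo), (Zephyr, 1982, 26, 35, Jo), (Zephyr, 1982, 6, 26, Jo)}
Projecting to sid, year (4 duplicate(s) eliminated): {(26, 1982), (33, 2018), (33, 2021), (36, 2018), (36, 2021), (5, 2018), (5, 2021), (6, 1982)}

{(26, 1982), (33, 2018), (33, 2021), (36, 2018), (36, 2021), (5, 2018), (5, 2021), (6, 1982)}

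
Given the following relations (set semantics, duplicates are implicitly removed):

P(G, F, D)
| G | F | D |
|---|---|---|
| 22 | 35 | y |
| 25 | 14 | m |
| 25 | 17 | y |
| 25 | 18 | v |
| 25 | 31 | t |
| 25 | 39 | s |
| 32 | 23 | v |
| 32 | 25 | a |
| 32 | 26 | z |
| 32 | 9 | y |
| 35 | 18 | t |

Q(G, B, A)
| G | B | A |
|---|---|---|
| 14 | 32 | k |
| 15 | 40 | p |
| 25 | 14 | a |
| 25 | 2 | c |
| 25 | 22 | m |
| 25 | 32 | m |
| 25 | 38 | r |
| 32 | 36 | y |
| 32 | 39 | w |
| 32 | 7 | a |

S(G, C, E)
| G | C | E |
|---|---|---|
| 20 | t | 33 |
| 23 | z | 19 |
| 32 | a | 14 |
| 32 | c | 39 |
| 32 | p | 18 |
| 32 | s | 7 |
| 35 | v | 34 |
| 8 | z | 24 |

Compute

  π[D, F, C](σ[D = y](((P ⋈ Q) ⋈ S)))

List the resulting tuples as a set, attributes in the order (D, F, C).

Natural join on G: {(25, 14, m, 14, a), (25, 14, m, 2, c), (25, 14, m, 22, m), (25, 14, m, 32, m), (25, 14, m, 38, r), (25, 17, y, 14, a), (25, 17, y, 2, c), (25, 17, y, 22, m), (25, 17, y, 32, m), (25, 17, y, 38, r), (25, 18, v, 14, a), (25, 18, v, 2, c), (25, 18, v, 22, m), (25, 18, v, 32, m), (25, 18, v, 38, r), (25, 31, t, 14, a), (25, 31, t, 2, c), (25, 31, t, 22, m), (25, 31, t, 32, m), (25, 31, t, 38, r), (25, 39, s, 14, a), (25, 39, s, 2, c), (25, 39, s, 22, m), (25, 39, s, 32, m), (25, 39, s, 38, r), (32, 23, v, 36, y), (32, 23, v, 39, w), (32, 23, v, 7, a), (32, 25, a, 36, y), (32, 25, a, 39, w), (32, 25, a, 7, a), (32, 26, z, 36, y), (32, 26, z, 39, w), (32, 26, z, 7, a), (32, 9, y, 36, y), (32, 9, y, 39, w), (32, 9, y, 7, a)}
Natural join on G: {(32, 23, v, 36, y, a, 14), (32, 23, v, 36, y, c, 39), (32, 23, v, 36, y, p, 18), (32, 23, v, 36, y, s, 7), (32, 23, v, 39, w, a, 14), (32, 23, v, 39, w, c, 39), (32, 23, v, 39, w, p, 18), (32, 23, v, 39, w, s, 7), (32, 23, v, 7, a, a, 14), (32, 23, v, 7, a, c, 39), (32, 23, v, 7, a, p, 18), (32, 23, v, 7, a, s, 7), (32, 25, a, 36, y, a, 14), (32, 25, a, 36, y, c, 39), (32, 25, a, 36, y, p, 18), (32, 25, a, 36, y, s, 7), (32, 25, a, 39, w, a, 14), (32, 25, a, 39, w, c, 39), (32, 25, a, 39, w, p, 18), (32, 25, a, 39, w, s, 7), (32, 25, a, 7, a, a, 14), (32, 25, a, 7, a, c, 39), (32, 25, a, 7, a, p, 18), (32, 25, a, 7, a, s, 7), (32, 26, z, 36, y, a, 14), (32, 26, z, 36, y, c, 39), (32, 26, z, 36, y, p, 18), (32, 26, z, 36, y, s, 7), (32, 26, z, 39, w, a, 14), (32, 26, z, 39, w, c, 39), (32, 26, z, 39, w, p, 18), (32, 26, z, 39, w, s, 7), (32, 26, z, 7, a, a, 14), (32, 26, z, 7, a, c, 39), (32, 26, z, 7, a, p, 18), (32, 26, z, 7, a, s, 7), (32, 9, y, 36, y, a, 14), (32, 9, y, 36, y, c, 39), (32, 9, y, 36, y, p, 18), (32, 9, y, 36, y, s, 7), (32, 9, y, 39, w, a, 14), (32, 9, y, 39, w, c, 39), (32, 9, y, 39, w, p, 18), (32, 9, y, 39, w, s, 7), (32, 9, y, 7, a, a, 14), (32, 9, y, 7, a, c, 39), (32, 9, y, 7, a, p, 18), (32, 9, y, 7, a, s, 7)}
Filtering on D = y leaves {(32, 9, y, 36, y, a, 14), (32, 9, y, 36, y, c, 39), (32, 9, y, 36, y, p, 18), (32, 9, y, 36, y, s, 7), (32, 9, y, 39, w, a, 14), (32, 9, y, 39, w, c, 39), (32, 9, y, 39, w, p, 18), (32, 9, y, 39, w, s, 7), (32, 9, y, 7, a, a, 14), (32, 9, y, 7, a, c, 39), (32, 9, y, 7, a, p, 18), (32, 9, y, 7, a, s, 7)}.
π_{D, F, C} gives {(y, 9, a), (y, 9, c), (y, 9, p), (y, 9, s)} (8 duplicate(s) eliminated).

{(y, 9, a), (y, 9, c), (y, 9, p), (y, 9, s)}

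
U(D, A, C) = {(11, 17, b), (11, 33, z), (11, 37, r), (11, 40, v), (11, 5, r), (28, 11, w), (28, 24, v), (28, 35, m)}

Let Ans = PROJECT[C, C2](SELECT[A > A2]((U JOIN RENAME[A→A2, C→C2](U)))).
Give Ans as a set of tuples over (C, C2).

{(b, r), (m, v), (m, w), (r, b), (r, r), (r, z), (v, b), (v, r), (v, w), (v, z), (z, b), (z, r)}

ρ[A→A2, C→C2]: schema becomes (D, A2, C2); tuples unchanged.
Joining U and RENAME[A→A2, C→C2](U) on D yields {(11, 17, b, 17, b), (11, 17, b, 33, z), (11, 17, b, 37, r), (11, 17, b, 40, v), (11, 17, b, 5, r), (11, 33, z, 17, b), (11, 33, z, 33, z), (11, 33, z, 37, r), (11, 33, z, 40, v), (11, 33, z, 5, r), (11, 37, r, 17, b), (11, 37, r, 33, z), (11, 37, r, 37, r), (11, 37, r, 40, v), (11, 37, r, 5, r), (11, 40, v, 17, b), (11, 40, v, 33, z), (11, 40, v, 37, r), (11, 40, v, 40, v), (11, 40, v, 5, r), (11, 5, r, 17, b), (11, 5, r, 33, z), (11, 5, r, 37, r), (11, 5, r, 40, v), (11, 5, r, 5, r), (28, 11, w, 11, w), (28, 11, w, 24, v), (28, 11, w, 35, m), (28, 24, v, 11, w), (28, 24, v, 24, v), (28, 24, v, 35, m), (28, 35, m, 11, w), (28, 35, m, 24, v), (28, 35, m, 35, m)}.
Apply σ_{A > A2}; surviving tuples: {(11, 17, b, 5, r), (11, 33, z, 17, b), (11, 33, z, 5, r), (11, 37, r, 17, b), (11, 37, r, 33, z), (11, 37, r, 5, r), (11, 40, v, 17, b), (11, 40, v, 33, z), (11, 40, v, 37, r), (11, 40, v, 5, r), (28, 24, v, 11, w), (28, 35, m, 11, w), (28, 35, m, 24, v)}
π[C, C2]: project onto (C, C2) (1 duplicate(s) eliminated) → {(b, r), (m, v), (m, w), (r, b), (r, r), (r, z), (v, b), (v, r), (v, w), (v, z), (z, b), (z, r)}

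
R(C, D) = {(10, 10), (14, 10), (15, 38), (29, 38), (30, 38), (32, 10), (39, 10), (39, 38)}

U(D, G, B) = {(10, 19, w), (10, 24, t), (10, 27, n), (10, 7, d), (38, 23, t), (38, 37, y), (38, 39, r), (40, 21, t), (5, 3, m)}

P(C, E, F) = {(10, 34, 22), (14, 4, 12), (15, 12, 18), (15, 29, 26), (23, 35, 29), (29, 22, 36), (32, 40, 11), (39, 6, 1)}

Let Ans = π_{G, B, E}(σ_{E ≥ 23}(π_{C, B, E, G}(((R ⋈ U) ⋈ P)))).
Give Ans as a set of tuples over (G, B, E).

{(19, w, 34), (19, w, 40), (23, t, 29), (24, t, 34), (24, t, 40), (27, n, 34), (27, n, 40), (37, y, 29), (39, r, 29), (7, d, 34), (7, d, 40)}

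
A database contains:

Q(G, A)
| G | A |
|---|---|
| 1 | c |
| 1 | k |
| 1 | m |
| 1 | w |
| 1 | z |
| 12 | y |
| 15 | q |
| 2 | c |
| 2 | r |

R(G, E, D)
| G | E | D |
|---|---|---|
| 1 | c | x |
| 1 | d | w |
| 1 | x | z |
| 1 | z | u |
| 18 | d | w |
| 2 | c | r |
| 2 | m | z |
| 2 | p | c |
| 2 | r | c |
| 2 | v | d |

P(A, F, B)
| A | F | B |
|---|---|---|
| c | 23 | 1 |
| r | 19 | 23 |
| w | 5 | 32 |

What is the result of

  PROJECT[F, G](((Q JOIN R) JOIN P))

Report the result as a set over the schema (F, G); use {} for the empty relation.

{(19, 2), (23, 1), (23, 2), (5, 1)}

Natural join on G: {(1, c, c, x), (1, c, d, w), (1, c, x, z), (1, c, z, u), (1, k, c, x), (1, k, d, w), (1, k, x, z), (1, k, z, u), (1, m, c, x), (1, m, d, w), (1, m, x, z), (1, m, z, u), (1, w, c, x), (1, w, d, w), (1, w, x, z), (1, w, z, u), (1, z, c, x), (1, z, d, w), (1, z, x, z), (1, z, z, u), (2, c, c, r), (2, c, m, z), (2, c, p, c), (2, c, r, c), (2, c, v, d), (2, r, c, r), (2, r, m, z), (2, r, p, c), (2, r, r, c), (2, r, v, d)}
Natural join on A: {(1, c, c, x, 23, 1), (1, c, d, w, 23, 1), (1, c, x, z, 23, 1), (1, c, z, u, 23, 1), (1, w, c, x, 5, 32), (1, w, d, w, 5, 32), (1, w, x, z, 5, 32), (1, w, z, u, 5, 32), (2, c, c, r, 23, 1), (2, c, m, z, 23, 1), (2, c, p, c, 23, 1), (2, c, r, c, 23, 1), (2, c, v, d, 23, 1), (2, r, c, r, 19, 23), (2, r, m, z, 19, 23), (2, r, p, c, 19, 23), (2, r, r, c, 19, 23), (2, r, v, d, 19, 23)}
Projecting to F, G (14 duplicate(s) eliminated): {(19, 2), (23, 1), (23, 2), (5, 1)}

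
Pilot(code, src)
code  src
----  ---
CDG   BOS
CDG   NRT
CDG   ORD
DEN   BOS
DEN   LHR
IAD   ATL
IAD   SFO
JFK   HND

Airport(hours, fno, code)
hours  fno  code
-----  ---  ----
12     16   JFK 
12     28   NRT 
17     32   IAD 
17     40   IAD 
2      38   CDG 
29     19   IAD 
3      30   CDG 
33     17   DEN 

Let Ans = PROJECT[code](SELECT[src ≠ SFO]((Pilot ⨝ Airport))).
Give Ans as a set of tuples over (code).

{CDG, DEN, IAD, JFK}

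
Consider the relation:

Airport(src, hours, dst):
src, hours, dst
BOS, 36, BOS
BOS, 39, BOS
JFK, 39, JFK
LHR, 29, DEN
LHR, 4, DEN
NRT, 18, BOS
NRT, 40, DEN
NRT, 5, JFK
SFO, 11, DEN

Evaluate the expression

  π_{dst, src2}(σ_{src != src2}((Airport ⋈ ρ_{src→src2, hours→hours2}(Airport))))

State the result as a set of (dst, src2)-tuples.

ρ[src→src2, hours→hours2]: schema becomes (src2, hours2, dst); tuples unchanged.
Natural join on dst: {(BOS, 36, BOS, BOS, 36), (BOS, 36, BOS, BOS, 39), (BOS, 36, BOS, NRT, 18), (BOS, 39, BOS, BOS, 36), (BOS, 39, BOS, BOS, 39), (BOS, 39, BOS, NRT, 18), (JFK, 39, JFK, JFK, 39), (JFK, 39, JFK, NRT, 5), (LHR, 29, DEN, LHR, 29), (LHR, 29, DEN, LHR, 4), (LHR, 29, DEN, NRT, 40), (LHR, 29, DEN, SFO, 11), (LHR, 4, DEN, LHR, 29), (LHR, 4, DEN, LHR, 4), (LHR, 4, DEN, NRT, 40), (LHR, 4, DEN, SFO, 11), (NRT, 18, BOS, BOS, 36), (NRT, 18, BOS, BOS, 39), (NRT, 18, BOS, NRT, 18), (NRT, 40, DEN, LHR, 29), (NRT, 40, DEN, LHR, 4), (NRT, 40, DEN, NRT, 40), (NRT, 40, DEN, SFO, 11), (NRT, 5, JFK, JFK, 39), (NRT, 5, JFK, NRT, 5), (SFO, 11, DEN, LHR, 29), (SFO, 11, DEN, LHR, 4), (SFO, 11, DEN, NRT, 40), (SFO, 11, DEN, SFO, 11)}
Filtering on src != src2 leaves {(BOS, 36, BOS, NRT, 18), (BOS, 39, BOS, NRT, 18), (JFK, 39, JFK, NRT, 5), (LHR, 29, DEN, NRT, 40), (LHR, 29, DEN, SFO, 11), (LHR, 4, DEN, NRT, 40), (LHR, 4, DEN, SFO, 11), (NRT, 18, BOS, BOS, 36), (NRT, 18, BOS, BOS, 39), (NRT, 40, DEN, LHR, 29), (NRT, 40, DEN, LHR, 4), (NRT, 40, DEN, SFO, 11), (NRT, 5, JFK, JFK, 39), (SFO, 11, DEN, LHR, 29), (SFO, 11, DEN, LHR, 4), (SFO, 11, DEN, NRT, 40)}.
Projecting to dst, src2 (9 duplicate(s) eliminated): {(BOS, BOS), (BOS, NRT), (DEN, LHR), (DEN, NRT), (DEN, SFO), (JFK, JFK), (JFK, NRT)}

{(BOS, BOS), (BOS, NRT), (DEN, LHR), (DEN, NRT), (DEN, SFO), (JFK, JFK), (JFK, NRT)}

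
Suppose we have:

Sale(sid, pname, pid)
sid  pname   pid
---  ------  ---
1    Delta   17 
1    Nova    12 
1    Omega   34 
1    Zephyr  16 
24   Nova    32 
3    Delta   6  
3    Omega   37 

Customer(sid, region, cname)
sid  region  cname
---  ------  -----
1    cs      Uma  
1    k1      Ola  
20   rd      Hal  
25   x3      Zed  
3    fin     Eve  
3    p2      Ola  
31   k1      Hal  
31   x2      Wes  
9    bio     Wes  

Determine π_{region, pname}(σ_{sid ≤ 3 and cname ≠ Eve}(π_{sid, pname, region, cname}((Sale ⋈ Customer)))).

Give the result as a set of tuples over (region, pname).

{(cs, Delta), (cs, Nova), (cs, Omega), (cs, Zephyr), (k1, Delta), (k1, Nova), (k1, Omega), (k1, Zephyr), (p2, Delta), (p2, Omega)}

Natural join on sid: {(1, Delta, 17, cs, Uma), (1, Delta, 17, k1, Ola), (1, Nova, 12, cs, Uma), (1, Nova, 12, k1, Ola), (1, Omega, 34, cs, Uma), (1, Omega, 34, k1, Ola), (1, Zephyr, 16, cs, Uma), (1, Zephyr, 16, k1, Ola), (3, Delta, 6, fin, Eve), (3, Delta, 6, p2, Ola), (3, Omega, 37, fin, Eve), (3, Omega, 37, p2, Ola)}
π_{sid, pname, region, cname} gives {(1, Delta, cs, Uma), (1, Delta, k1, Ola), (1, Nova, cs, Uma), (1, Nova, k1, Ola), (1, Omega, cs, Uma), (1, Omega, k1, Ola), (1, Zephyr, cs, Uma), (1, Zephyr, k1, Ola), (3, Delta, fin, Eve), (3, Delta, p2, Ola), (3, Omega, fin, Eve), (3, Omega, p2, Ola)}.
Apply σ_{sid ≤ 3 and cname ≠ Eve}; surviving tuples: {(1, Delta, cs, Uma), (1, Delta, k1, Ola), (1, Nova, cs, Uma), (1, Nova, k1, Ola), (1, Omega, cs, Uma), (1, Omega, k1, Ola), (1, Zephyr, cs, Uma), (1, Zephyr, k1, Ola), (3, Delta, p2, Ola), (3, Omega, p2, Ola)}
π_{region, pname} gives {(cs, Delta), (cs, Nova), (cs, Omega), (cs, Zephyr), (k1, Delta), (k1, Nova), (k1, Omega), (k1, Zephyr), (p2, Delta), (p2, Omega)}.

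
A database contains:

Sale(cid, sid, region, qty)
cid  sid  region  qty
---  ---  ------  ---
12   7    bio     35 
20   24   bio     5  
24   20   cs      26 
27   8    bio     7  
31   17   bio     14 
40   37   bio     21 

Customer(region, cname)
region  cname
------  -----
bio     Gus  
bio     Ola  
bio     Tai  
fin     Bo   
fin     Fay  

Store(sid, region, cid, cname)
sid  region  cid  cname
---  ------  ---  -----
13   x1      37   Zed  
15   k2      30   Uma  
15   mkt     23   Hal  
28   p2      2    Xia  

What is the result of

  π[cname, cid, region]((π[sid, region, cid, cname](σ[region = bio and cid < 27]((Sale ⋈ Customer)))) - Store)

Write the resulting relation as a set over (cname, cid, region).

Natural join on region: {(12, 7, bio, 35, Gus), (12, 7, bio, 35, Ola), (12, 7, bio, 35, Tai), (20, 24, bio, 5, Gus), (20, 24, bio, 5, Ola), (20, 24, bio, 5, Tai), (27, 8, bio, 7, Gus), (27, 8, bio, 7, Ola), (27, 8, bio, 7, Tai), (31, 17, bio, 14, Gus), (31, 17, bio, 14, Ola), (31, 17, bio, 14, Tai), (40, 37, bio, 21, Gus), (40, 37, bio, 21, Ola), (40, 37, bio, 21, Tai)}
σ[region = bio and cid < 27]: keep tuples satisfying region = bio and cid < 27 → {(12, 7, bio, 35, Gus), (12, 7, bio, 35, Ola), (12, 7, bio, 35, Tai), (20, 24, bio, 5, Gus), (20, 24, bio, 5, Ola), (20, 24, bio, 5, Tai)}
Projecting to sid, region, cid, cname: {(24, bio, 20, Gus), (24, bio, 20, Ola), (24, bio, 20, Tai), (7, bio, 12, Gus), (7, bio, 12, Ola), (7, bio, 12, Tai)}
Taking the difference: {(24, bio, 20, Gus), (24, bio, 20, Ola), (24, bio, 20, Tai), (7, bio, 12, Gus), (7, bio, 12, Ola), (7, bio, 12, Tai)}
Projecting to cname, cid, region: {(Gus, 12, bio), (Gus, 20, bio), (Ola, 12, bio), (Ola, 20, bio), (Tai, 12, bio), (Tai, 20, bio)}

{(Gus, 12, bio), (Gus, 20, bio), (Ola, 12, bio), (Ola, 20, bio), (Tai, 12, bio), (Tai, 20, bio)}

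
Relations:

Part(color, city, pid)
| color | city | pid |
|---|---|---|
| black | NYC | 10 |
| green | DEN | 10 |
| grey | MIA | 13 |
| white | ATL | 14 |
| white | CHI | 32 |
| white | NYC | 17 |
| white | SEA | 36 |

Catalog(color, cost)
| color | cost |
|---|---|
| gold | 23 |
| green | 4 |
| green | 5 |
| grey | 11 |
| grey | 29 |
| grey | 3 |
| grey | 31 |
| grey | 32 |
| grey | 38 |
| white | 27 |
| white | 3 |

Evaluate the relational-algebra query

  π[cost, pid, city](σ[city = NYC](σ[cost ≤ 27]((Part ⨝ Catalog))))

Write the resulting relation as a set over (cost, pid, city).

Part ⋈ Catalog (natural join on color): {(green, DEN, 10, 4), (green, DEN, 10, 5), (grey, MIA, 13, 11), (grey, MIA, 13, 29), (grey, MIA, 13, 3), (grey, MIA, 13, 31), (grey, MIA, 13, 32), (grey, MIA, 13, 38), (white, ATL, 14, 27), (white, ATL, 14, 3), (white, CHI, 32, 27), (white, CHI, 32, 3), (white, NYC, 17, 27), (white, NYC, 17, 3), (white, SEA, 36, 27), (white, SEA, 36, 3)}
σ[cost ≤ 27]: keep tuples satisfying cost ≤ 27 → {(green, DEN, 10, 4), (green, DEN, 10, 5), (grey, MIA, 13, 11), (grey, MIA, 13, 3), (white, ATL, 14, 27), (white, ATL, 14, 3), (white, CHI, 32, 27), (white, CHI, 32, 3), (white, NYC, 17, 27), (white, NYC, 17, 3), (white, SEA, 36, 27), (white, SEA, 36, 3)}
σ[city = NYC]: keep tuples satisfying city = NYC → {(white, NYC, 17, 27), (white, NYC, 17, 3)}
π_{cost, pid, city} gives {(27, 17, NYC), (3, 17, NYC)}.

{(27, 17, NYC), (3, 17, NYC)}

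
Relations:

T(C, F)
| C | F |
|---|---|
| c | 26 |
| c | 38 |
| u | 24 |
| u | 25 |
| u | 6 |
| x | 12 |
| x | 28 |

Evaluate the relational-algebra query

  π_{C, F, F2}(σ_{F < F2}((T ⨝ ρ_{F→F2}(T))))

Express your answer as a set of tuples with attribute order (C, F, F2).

{(c, 26, 38), (u, 24, 25), (u, 6, 24), (u, 6, 25), (x, 12, 28)}

ρ[F→F2]: schema becomes (C, F2); tuples unchanged.
Natural join on C: {(c, 26, 26), (c, 26, 38), (c, 38, 26), (c, 38, 38), (u, 24, 24), (u, 24, 25), (u, 24, 6), (u, 25, 24), (u, 25, 25), (u, 25, 6), (u, 6, 24), (u, 6, 25), (u, 6, 6), (x, 12, 12), (x, 12, 28), (x, 28, 12), (x, 28, 28)}
σ[F < F2]: keep tuples satisfying F < F2 → {(c, 26, 38), (u, 24, 25), (u, 6, 24), (u, 6, 25), (x, 12, 28)}
Projecting to C, F, F2: {(c, 26, 38), (u, 24, 25), (u, 6, 24), (u, 6, 25), (x, 12, 28)}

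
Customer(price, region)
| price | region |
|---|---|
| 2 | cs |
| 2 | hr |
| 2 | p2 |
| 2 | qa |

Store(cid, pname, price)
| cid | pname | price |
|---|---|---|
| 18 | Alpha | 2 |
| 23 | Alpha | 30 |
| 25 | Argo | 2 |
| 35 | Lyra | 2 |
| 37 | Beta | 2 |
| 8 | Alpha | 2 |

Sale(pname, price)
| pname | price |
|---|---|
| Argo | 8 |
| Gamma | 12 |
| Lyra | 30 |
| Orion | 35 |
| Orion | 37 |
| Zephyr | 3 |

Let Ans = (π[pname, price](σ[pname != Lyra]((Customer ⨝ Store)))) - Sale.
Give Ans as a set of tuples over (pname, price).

Natural join on price: {(2, cs, 18, Alpha), (2, cs, 25, Argo), (2, cs, 35, Lyra), (2, cs, 37, Beta), (2, cs, 8, Alpha), (2, hr, 18, Alpha), (2, hr, 25, Argo), (2, hr, 35, Lyra), (2, hr, 37, Beta), (2, hr, 8, Alpha), (2, p2, 18, Alpha), (2, p2, 25, Argo), (2, p2, 35, Lyra), (2, p2, 37, Beta), (2, p2, 8, Alpha), (2, qa, 18, Alpha), (2, qa, 25, Argo), (2, qa, 35, Lyra), (2, qa, 37, Beta), (2, qa, 8, Alpha)}
Apply σ_{pname != Lyra}; surviving tuples: {(2, cs, 18, Alpha), (2, cs, 25, Argo), (2, cs, 37, Beta), (2, cs, 8, Alpha), (2, hr, 18, Alpha), (2, hr, 25, Argo), (2, hr, 37, Beta), (2, hr, 8, Alpha), (2, p2, 18, Alpha), (2, p2, 25, Argo), (2, p2, 37, Beta), (2, p2, 8, Alpha), (2, qa, 18, Alpha), (2, qa, 25, Argo), (2, qa, 37, Beta), (2, qa, 8, Alpha)}
π[pname, price]: project onto (pname, price) (13 duplicate(s) eliminated) → {(Alpha, 2), (Argo, 2), (Beta, 2)}
Taking the difference: {(Alpha, 2), (Argo, 2), (Beta, 2)}

{(Alpha, 2), (Argo, 2), (Beta, 2)}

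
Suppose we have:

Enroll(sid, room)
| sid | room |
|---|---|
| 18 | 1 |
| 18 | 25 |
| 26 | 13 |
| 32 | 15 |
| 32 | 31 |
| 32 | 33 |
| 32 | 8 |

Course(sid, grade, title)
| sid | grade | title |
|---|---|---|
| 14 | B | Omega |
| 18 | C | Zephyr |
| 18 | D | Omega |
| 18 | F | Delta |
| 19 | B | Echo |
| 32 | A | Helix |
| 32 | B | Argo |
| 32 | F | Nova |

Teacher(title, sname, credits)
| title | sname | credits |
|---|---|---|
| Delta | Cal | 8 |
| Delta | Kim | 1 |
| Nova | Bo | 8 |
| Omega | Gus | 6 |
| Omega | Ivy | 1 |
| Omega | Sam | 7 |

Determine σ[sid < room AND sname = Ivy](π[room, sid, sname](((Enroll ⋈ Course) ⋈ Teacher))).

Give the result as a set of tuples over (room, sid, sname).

Enroll ⋈ Course (natural join on sid): {(18, 1, C, Zephyr), (18, 1, D, Omega), (18, 1, F, Delta), (18, 25, C, Zephyr), (18, 25, D, Omega), (18, 25, F, Delta), (32, 15, A, Helix), (32, 15, B, Argo), (32, 15, F, Nova), (32, 31, A, Helix), (32, 31, B, Argo), (32, 31, F, Nova), (32, 33, A, Helix), (32, 33, B, Argo), (32, 33, F, Nova), (32, 8, A, Helix), (32, 8, B, Argo), (32, 8, F, Nova)}
(Enroll ⋈ Course) ⋈ Teacher (natural join on title): {(18, 1, D, Omega, Gus, 6), (18, 1, D, Omega, Ivy, 1), (18, 1, D, Omega, Sam, 7), (18, 1, F, Delta, Cal, 8), (18, 1, F, Delta, Kim, 1), (18, 25, D, Omega, Gus, 6), (18, 25, D, Omega, Ivy, 1), (18, 25, D, Omega, Sam, 7), (18, 25, F, Delta, Cal, 8), (18, 25, F, Delta, Kim, 1), (32, 15, F, Nova, Bo, 8), (32, 31, F, Nova, Bo, 8), (32, 33, F, Nova, Bo, 8), (32, 8, F, Nova, Bo, 8)}
Projecting to room, sid, sname: {(1, 18, Cal), (1, 18, Gus), (1, 18, Ivy), (1, 18, Kim), (1, 18, Sam), (15, 32, Bo), (25, 18, Cal), (25, 18, Gus), (25, 18, Ivy), (25, 18, Kim), (25, 18, Sam), (31, 32, Bo), (33, 32, Bo), (8, 32, Bo)}
Filtering on sid < room AND sname = Ivy leaves {(25, 18, Ivy)}.

{(25, 18, Ivy)}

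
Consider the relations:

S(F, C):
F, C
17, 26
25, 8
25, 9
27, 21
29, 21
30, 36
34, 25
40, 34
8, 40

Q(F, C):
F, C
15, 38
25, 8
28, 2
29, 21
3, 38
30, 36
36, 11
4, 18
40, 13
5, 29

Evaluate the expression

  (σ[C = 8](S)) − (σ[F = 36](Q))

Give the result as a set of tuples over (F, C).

{(25, 8)}

Selection C = 8: {(25, 8)}
Selection F = 36: {(36, 11)}
Difference: {(25, 8)} with {(36, 11)} → {(25, 8)}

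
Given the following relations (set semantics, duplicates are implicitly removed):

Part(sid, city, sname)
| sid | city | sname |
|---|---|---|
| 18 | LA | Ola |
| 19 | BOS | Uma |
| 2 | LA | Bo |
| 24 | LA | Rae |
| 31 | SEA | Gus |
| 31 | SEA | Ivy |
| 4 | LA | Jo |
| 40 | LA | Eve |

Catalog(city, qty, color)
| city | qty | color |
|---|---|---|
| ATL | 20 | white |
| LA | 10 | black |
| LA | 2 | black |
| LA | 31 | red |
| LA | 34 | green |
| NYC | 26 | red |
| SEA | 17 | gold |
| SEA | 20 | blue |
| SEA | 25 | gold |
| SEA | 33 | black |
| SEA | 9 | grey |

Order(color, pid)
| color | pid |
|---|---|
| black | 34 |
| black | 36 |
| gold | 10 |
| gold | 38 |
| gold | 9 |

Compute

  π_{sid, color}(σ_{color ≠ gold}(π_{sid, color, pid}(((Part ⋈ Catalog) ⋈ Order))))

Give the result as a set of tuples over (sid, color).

{(18, black), (2, black), (24, black), (31, black), (4, black), (40, black)}

Natural join on city: {(18, LA, Ola, 10, black), (18, LA, Ola, 2, black), (18, LA, Ola, 31, red), (18, LA, Ola, 34, green), (2, LA, Bo, 10, black), (2, LA, Bo, 2, black), (2, LA, Bo, 31, red), (2, LA, Bo, 34, green), (24, LA, Rae, 10, black), (24, LA, Rae, 2, black), (24, LA, Rae, 31, red), (24, LA, Rae, 34, green), (31, SEA, Gus, 17, gold), (31, SEA, Gus, 20, blue), (31, SEA, Gus, 25, gold), (31, SEA, Gus, 33, black), (31, SEA, Gus, 9, grey), (31, SEA, Ivy, 17, gold), (31, SEA, Ivy, 20, blue), (31, SEA, Ivy, 25, gold), (31, SEA, Ivy, 33, black), (31, SEA, Ivy, 9, grey), (4, LA, Jo, 10, black), (4, LA, Jo, 2, black), (4, LA, Jo, 31, red), (4, LA, Jo, 34, green), (40, LA, Eve, 10, black), (40, LA, Eve, 2, black), (40, LA, Eve, 31, red), (40, LA, Eve, 34, green)}
Natural join on color: {(18, LA, Ola, 10, black, 34), (18, LA, Ola, 10, black, 36), (18, LA, Ola, 2, black, 34), (18, LA, Ola, 2, black, 36), (2, LA, Bo, 10, black, 34), (2, LA, Bo, 10, black, 36), (2, LA, Bo, 2, black, 34), (2, LA, Bo, 2, black, 36), (24, LA, Rae, 10, black, 34), (24, LA, Rae, 10, black, 36), (24, LA, Rae, 2, black, 34), (24, LA, Rae, 2, black, 36), (31, SEA, Gus, 17, gold, 10), (31, SEA, Gus, 17, gold, 38), (31, SEA, Gus, 17, gold, 9), (31, SEA, Gus, 25, gold, 10), (31, SEA, Gus, 25, gold, 38), (31, SEA, Gus, 25, gold, 9), (31, SEA, Gus, 33, black, 34), (31, SEA, Gus, 33, black, 36), (31, SEA, Ivy, 17, gold, 10), (31, SEA, Ivy, 17, gold, 38), (31, SEA, Ivy, 17, gold, 9), (31, SEA, Ivy, 25, gold, 10), (31, SEA, Ivy, 25, gold, 38), (31, SEA, Ivy, 25, gold, 9), (31, SEA, Ivy, 33, black, 34), (31, SEA, Ivy, 33, black, 36), (4, LA, Jo, 10, black, 34), (4, LA, Jo, 10, black, 36), (4, LA, Jo, 2, black, 34), (4, LA, Jo, 2, black, 36), (40, LA, Eve, 10, black, 34), (40, LA, Eve, 10, black, 36), (40, LA, Eve, 2, black, 34), (40, LA, Eve, 2, black, 36)}
π_{sid, color, pid} gives {(18, black, 34), (18, black, 36), (2, black, 34), (2, black, 36), (24, black, 34), (24, black, 36), (31, black, 34), (31, black, 36), (31, gold, 10), (31, gold, 38), (31, gold, 9), (4, black, 34), (4, black, 36), (40, black, 34), (40, black, 36)} (21 duplicate(s) eliminated).
σ[color ≠ gold]: keep tuples satisfying color ≠ gold → {(18, black, 34), (18, black, 36), (2, black, 34), (2, black, 36), (24, black, 34), (24, black, 36), (31, black, 34), (31, black, 36), (4, black, 34), (4, black, 36), (40, black, 34), (40, black, 36)}
π_{sid, color} gives {(18, black), (2, black), (24, black), (31, black), (4, black), (40, black)} (6 duplicate(s) eliminated).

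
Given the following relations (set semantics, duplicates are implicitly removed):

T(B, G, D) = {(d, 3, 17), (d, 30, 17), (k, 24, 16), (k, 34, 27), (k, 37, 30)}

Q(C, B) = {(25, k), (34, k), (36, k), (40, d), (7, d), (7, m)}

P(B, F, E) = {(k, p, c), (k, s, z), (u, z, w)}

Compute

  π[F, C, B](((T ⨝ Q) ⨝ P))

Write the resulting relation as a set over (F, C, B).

{(p, 25, k), (p, 34, k), (p, 36, k), (s, 25, k), (s, 34, k), (s, 36, k)}

Natural join on B: {(d, 3, 17, 40), (d, 3, 17, 7), (d, 30, 17, 40), (d, 30, 17, 7), (k, 24, 16, 25), (k, 24, 16, 34), (k, 24, 16, 36), (k, 34, 27, 25), (k, 34, 27, 34), (k, 34, 27, 36), (k, 37, 30, 25), (k, 37, 30, 34), (k, 37, 30, 36)}
Natural join on B: {(k, 24, 16, 25, p, c), (k, 24, 16, 25, s, z), (k, 24, 16, 34, p, c), (k, 24, 16, 34, s, z), (k, 24, 16, 36, p, c), (k, 24, 16, 36, s, z), (k, 34, 27, 25, p, c), (k, 34, 27, 25, s, z), (k, 34, 27, 34, p, c), (k, 34, 27, 34, s, z), (k, 34, 27, 36, p, c), (k, 34, 27, 36, s, z), (k, 37, 30, 25, p, c), (k, 37, 30, 25, s, z), (k, 37, 30, 34, p, c), (k, 37, 30, 34, s, z), (k, 37, 30, 36, p, c), (k, 37, 30, 36, s, z)}
Projecting to F, C, B (12 duplicate(s) eliminated): {(p, 25, k), (p, 34, k), (p, 36, k), (s, 25, k), (s, 34, k), (s, 36, k)}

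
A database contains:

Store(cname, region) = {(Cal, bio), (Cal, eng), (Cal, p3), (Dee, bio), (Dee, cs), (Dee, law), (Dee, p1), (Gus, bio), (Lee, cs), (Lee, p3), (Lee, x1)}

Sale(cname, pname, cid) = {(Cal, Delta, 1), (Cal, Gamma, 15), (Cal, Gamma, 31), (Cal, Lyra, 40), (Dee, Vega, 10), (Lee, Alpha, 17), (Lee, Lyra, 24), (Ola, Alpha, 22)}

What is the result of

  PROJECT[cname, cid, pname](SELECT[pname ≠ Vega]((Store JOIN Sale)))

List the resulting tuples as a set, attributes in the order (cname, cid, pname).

Joining Store and Sale on cname yields {(Cal, bio, Delta, 1), (Cal, bio, Gamma, 15), (Cal, bio, Gamma, 31), (Cal, bio, Lyra, 40), (Cal, eng, Delta, 1), (Cal, eng, Gamma, 15), (Cal, eng, Gamma, 31), (Cal, eng, Lyra, 40), (Cal, p3, Delta, 1), (Cal, p3, Gamma, 15), (Cal, p3, Gamma, 31), (Cal, p3, Lyra, 40), (Dee, bio, Vega, 10), (Dee, cs, Vega, 10), (Dee, law, Vega, 10), (Dee, p1, Vega, 10), (Lee, cs, Alpha, 17), (Lee, cs, Lyra, 24), (Lee, p3, Alpha, 17), (Lee, p3, Lyra, 24), (Lee, x1, Alpha, 17), (Lee, x1, Lyra, 24)}.
Filtering on pname ≠ Vega leaves {(Cal, bio, Delta, 1), (Cal, bio, Gamma, 15), (Cal, bio, Gamma, 31), (Cal, bio, Lyra, 40), (Cal, eng, Delta, 1), (Cal, eng, Gamma, 15), (Cal, eng, Gamma, 31), (Cal, eng, Lyra, 40), (Cal, p3, Delta, 1), (Cal, p3, Gamma, 15), (Cal, p3, Gamma, 31), (Cal, p3, Lyra, 40), (Lee, cs, Alpha, 17), (Lee, cs, Lyra, 24), (Lee, p3, Alpha, 17), (Lee, p3, Lyra, 24), (Lee, x1, Alpha, 17), (Lee, x1, Lyra, 24)}.
Keep only column(s) cname, cid, pname (12 duplicate(s) eliminated): {(Cal, 1, Delta), (Cal, 15, Gamma), (Cal, 31, Gamma), (Cal, 40, Lyra), (Lee, 17, Alpha), (Lee, 24, Lyra)}

{(Cal, 1, Delta), (Cal, 15, Gamma), (Cal, 31, Gamma), (Cal, 40, Lyra), (Lee, 17, Alpha), (Lee, 24, Lyra)}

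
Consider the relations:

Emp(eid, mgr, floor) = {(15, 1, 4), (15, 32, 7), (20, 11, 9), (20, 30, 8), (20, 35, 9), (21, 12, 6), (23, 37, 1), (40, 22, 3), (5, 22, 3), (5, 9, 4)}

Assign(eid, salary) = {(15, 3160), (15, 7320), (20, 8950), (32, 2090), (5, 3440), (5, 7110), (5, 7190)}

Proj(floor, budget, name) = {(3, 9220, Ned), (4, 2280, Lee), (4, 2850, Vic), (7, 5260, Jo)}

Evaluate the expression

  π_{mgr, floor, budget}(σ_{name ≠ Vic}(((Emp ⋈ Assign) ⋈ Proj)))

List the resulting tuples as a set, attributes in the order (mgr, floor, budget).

Joining Emp and Assign on eid yields {(15, 1, 4, 3160), (15, 1, 4, 7320), (15, 32, 7, 3160), (15, 32, 7, 7320), (20, 11, 9, 8950), (20, 30, 8, 8950), (20, 35, 9, 8950), (5, 22, 3, 3440), (5, 22, 3, 7110), (5, 22, 3, 7190), (5, 9, 4, 3440), (5, 9, 4, 7110), (5, 9, 4, 7190)}.
Joining (Emp ⋈ Assign) and Proj on floor yields {(15, 1, 4, 3160, 2280, Lee), (15, 1, 4, 3160, 2850, Vic), (15, 1, 4, 7320, 2280, Lee), (15, 1, 4, 7320, 2850, Vic), (15, 32, 7, 3160, 5260, Jo), (15, 32, 7, 7320, 5260, Jo), (5, 22, 3, 3440, 9220, Ned), (5, 22, 3, 7110, 9220, Ned), (5, 22, 3, 7190, 9220, Ned), (5, 9, 4, 3440, 2280, Lee), (5, 9, 4, 3440, 2850, Vic), (5, 9, 4, 7110, 2280, Lee), (5, 9, 4, 7110, 2850, Vic), (5, 9, 4, 7190, 2280, Lee), (5, 9, 4, 7190, 2850, Vic)}.
Selection name ≠ Vic: {(15, 1, 4, 3160, 2280, Lee), (15, 1, 4, 7320, 2280, Lee), (15, 32, 7, 3160, 5260, Jo), (15, 32, 7, 7320, 5260, Jo), (5, 22, 3, 3440, 9220, Ned), (5, 22, 3, 7110, 9220, Ned), (5, 22, 3, 7190, 9220, Ned), (5, 9, 4, 3440, 2280, Lee), (5, 9, 4, 7110, 2280, Lee), (5, 9, 4, 7190, 2280, Lee)}
π[mgr, floor, budget]: project onto (mgr, floor, budget) (6 duplicate(s) eliminated) → {(1, 4, 2280), (22, 3, 9220), (32, 7, 5260), (9, 4, 2280)}

{(1, 4, 2280), (22, 3, 9220), (32, 7, 5260), (9, 4, 2280)}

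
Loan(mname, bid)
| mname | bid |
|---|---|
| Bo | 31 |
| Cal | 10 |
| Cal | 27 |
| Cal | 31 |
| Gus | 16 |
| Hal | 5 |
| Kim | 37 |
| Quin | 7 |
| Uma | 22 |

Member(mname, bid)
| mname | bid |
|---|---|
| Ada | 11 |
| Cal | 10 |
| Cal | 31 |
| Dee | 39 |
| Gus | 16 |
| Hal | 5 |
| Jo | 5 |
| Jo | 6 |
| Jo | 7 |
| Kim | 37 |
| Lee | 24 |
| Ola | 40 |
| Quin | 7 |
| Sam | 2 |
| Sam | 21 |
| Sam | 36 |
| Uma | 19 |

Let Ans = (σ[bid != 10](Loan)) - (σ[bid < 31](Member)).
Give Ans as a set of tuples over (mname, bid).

Filtering on bid != 10 leaves {(Bo, 31), (Cal, 27), (Cal, 31), (Gus, 16), (Hal, 5), (Kim, 37), (Quin, 7), (Uma, 22)}.
Filtering on bid < 31 leaves {(Ada, 11), (Cal, 10), (Gus, 16), (Hal, 5), (Jo, 5), (Jo, 6), (Jo, 7), (Lee, 24), (Quin, 7), (Sam, 2), (Sam, 21), (Uma, 19)}.
Difference: {(Bo, 31), (Cal, 27), (Cal, 31), (Gus, 16), (Hal, 5), (Kim, 37), (Quin, 7), (Uma, 22)} with {(Ada, 11), (Cal, 10), (Gus, 16), (Hal, 5), (Jo, 5), (Jo, 6), (Jo, 7), (Lee, 24), (Quin, 7), (Sam, 2), (Sam, 21), (Uma, 19)} → {(Bo, 31), (Cal, 27), (Cal, 31), (Kim, 37), (Uma, 22)}

{(Bo, 31), (Cal, 27), (Cal, 31), (Kim, 37), (Uma, 22)}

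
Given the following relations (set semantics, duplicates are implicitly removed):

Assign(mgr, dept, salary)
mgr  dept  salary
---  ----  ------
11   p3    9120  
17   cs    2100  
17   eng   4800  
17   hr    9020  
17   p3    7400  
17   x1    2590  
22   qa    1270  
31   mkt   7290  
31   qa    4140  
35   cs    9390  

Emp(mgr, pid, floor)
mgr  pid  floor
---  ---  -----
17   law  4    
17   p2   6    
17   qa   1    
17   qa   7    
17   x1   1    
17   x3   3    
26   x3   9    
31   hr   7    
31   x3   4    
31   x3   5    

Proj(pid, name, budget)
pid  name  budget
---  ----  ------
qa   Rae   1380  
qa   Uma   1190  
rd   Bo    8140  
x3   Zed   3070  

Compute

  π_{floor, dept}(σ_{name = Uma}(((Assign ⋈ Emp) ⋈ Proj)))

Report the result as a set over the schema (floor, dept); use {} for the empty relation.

{(1, cs), (1, eng), (1, hr), (1, p3), (1, x1), (7, cs), (7, eng), (7, hr), (7, p3), (7, x1)}

Joining Assign and Emp on mgr yields {(17, cs, 2100, law, 4), (17, cs, 2100, p2, 6), (17, cs, 2100, qa, 1), (17, cs, 2100, qa, 7), (17, cs, 2100, x1, 1), (17, cs, 2100, x3, 3), (17, eng, 4800, law, 4), (17, eng, 4800, p2, 6), (17, eng, 4800, qa, 1), (17, eng, 4800, qa, 7), (17, eng, 4800, x1, 1), (17, eng, 4800, x3, 3), (17, hr, 9020, law, 4), (17, hr, 9020, p2, 6), (17, hr, 9020, qa, 1), (17, hr, 9020, qa, 7), (17, hr, 9020, x1, 1), (17, hr, 9020, x3, 3), (17, p3, 7400, law, 4), (17, p3, 7400, p2, 6), (17, p3, 7400, qa, 1), (17, p3, 7400, qa, 7), (17, p3, 7400, x1, 1), (17, p3, 7400, x3, 3), (17, x1, 2590, law, 4), (17, x1, 2590, p2, 6), (17, x1, 2590, qa, 1), (17, x1, 2590, qa, 7), (17, x1, 2590, x1, 1), (17, x1, 2590, x3, 3), (31, mkt, 7290, hr, 7), (31, mkt, 7290, x3, 4), (31, mkt, 7290, x3, 5), (31, qa, 4140, hr, 7), (31, qa, 4140, x3, 4), (31, qa, 4140, x3, 5)}.
Joining (Assign ⋈ Emp) and Proj on pid yields {(17, cs, 2100, qa, 1, Rae, 1380), (17, cs, 2100, qa, 1, Uma, 1190), (17, cs, 2100, qa, 7, Rae, 1380), (17, cs, 2100, qa, 7, Uma, 1190), (17, cs, 2100, x3, 3, Zed, 3070), (17, eng, 4800, qa, 1, Rae, 1380), (17, eng, 4800, qa, 1, Uma, 1190), (17, eng, 4800, qa, 7, Rae, 1380), (17, eng, 4800, qa, 7, Uma, 1190), (17, eng, 4800, x3, 3, Zed, 3070), (17, hr, 9020, qa, 1, Rae, 1380), (17, hr, 9020, qa, 1, Uma, 1190), (17, hr, 9020, qa, 7, Rae, 1380), (17, hr, 9020, qa, 7, Uma, 1190), (17, hr, 9020, x3, 3, Zed, 3070), (17, p3, 7400, qa, 1, Rae, 1380), (17, p3, 7400, qa, 1, Uma, 1190), (17, p3, 7400, qa, 7, Rae, 1380), (17, p3, 7400, qa, 7, Uma, 1190), (17, p3, 7400, x3, 3, Zed, 3070), (17, x1, 2590, qa, 1, Rae, 1380), (17, x1, 2590, qa, 1, Uma, 1190), (17, x1, 2590, qa, 7, Rae, 1380), (17, x1, 2590, qa, 7, Uma, 1190), (17, x1, 2590, x3, 3, Zed, 3070), (31, mkt, 7290, x3, 4, Zed, 3070), (31, mkt, 7290, x3, 5, Zed, 3070), (31, qa, 4140, x3, 4, Zed, 3070), (31, qa, 4140, x3, 5, Zed, 3070)}.
Selection name = Uma: {(17, cs, 2100, qa, 1, Uma, 1190), (17, cs, 2100, qa, 7, Uma, 1190), (17, eng, 4800, qa, 1, Uma, 1190), (17, eng, 4800, qa, 7, Uma, 1190), (17, hr, 9020, qa, 1, Uma, 1190), (17, hr, 9020, qa, 7, Uma, 1190), (17, p3, 7400, qa, 1, Uma, 1190), (17, p3, 7400, qa, 7, Uma, 1190), (17, x1, 2590, qa, 1, Uma, 1190), (17, x1, 2590, qa, 7, Uma, 1190)}
π[floor, dept]: project onto (floor, dept) → {(1, cs), (1, eng), (1, hr), (1, p3), (1, x1), (7, cs), (7, eng), (7, hr), (7, p3), (7, x1)}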